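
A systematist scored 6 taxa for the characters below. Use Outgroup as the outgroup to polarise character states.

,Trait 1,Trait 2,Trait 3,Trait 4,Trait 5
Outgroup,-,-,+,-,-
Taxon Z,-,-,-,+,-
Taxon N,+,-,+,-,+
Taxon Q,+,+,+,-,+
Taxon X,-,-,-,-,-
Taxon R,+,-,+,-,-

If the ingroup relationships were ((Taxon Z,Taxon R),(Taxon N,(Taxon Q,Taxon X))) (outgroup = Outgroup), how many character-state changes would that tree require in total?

Map each character onto ((Taxon Z,Taxon R),(Taxon N,(Taxon Q,Taxon X))) (rooted by Outgroup) and count the minimum state changes it requires (Fitch parsimony):
Trait 1: 3; Trait 2: 1; Trait 3: 2; Trait 4: 1; Trait 5: 2.
Total tree length = 9.

9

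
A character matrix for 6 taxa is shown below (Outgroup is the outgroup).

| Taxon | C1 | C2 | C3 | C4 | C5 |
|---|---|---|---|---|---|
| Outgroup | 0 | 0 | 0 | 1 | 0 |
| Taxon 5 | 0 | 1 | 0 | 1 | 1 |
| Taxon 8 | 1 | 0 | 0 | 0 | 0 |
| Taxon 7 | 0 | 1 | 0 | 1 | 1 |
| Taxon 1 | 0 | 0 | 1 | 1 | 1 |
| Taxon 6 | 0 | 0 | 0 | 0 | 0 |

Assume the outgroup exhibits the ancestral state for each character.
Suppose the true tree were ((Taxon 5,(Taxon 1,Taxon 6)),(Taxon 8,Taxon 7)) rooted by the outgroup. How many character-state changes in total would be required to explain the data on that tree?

9

Map each character onto ((Taxon 5,(Taxon 1,Taxon 6)),(Taxon 8,Taxon 7)) (rooted by Outgroup) and count the minimum state changes it requires (Fitch parsimony):
C1: 1; C2: 2; C3: 1; C4: 2; C5: 3.
Total tree length = 9.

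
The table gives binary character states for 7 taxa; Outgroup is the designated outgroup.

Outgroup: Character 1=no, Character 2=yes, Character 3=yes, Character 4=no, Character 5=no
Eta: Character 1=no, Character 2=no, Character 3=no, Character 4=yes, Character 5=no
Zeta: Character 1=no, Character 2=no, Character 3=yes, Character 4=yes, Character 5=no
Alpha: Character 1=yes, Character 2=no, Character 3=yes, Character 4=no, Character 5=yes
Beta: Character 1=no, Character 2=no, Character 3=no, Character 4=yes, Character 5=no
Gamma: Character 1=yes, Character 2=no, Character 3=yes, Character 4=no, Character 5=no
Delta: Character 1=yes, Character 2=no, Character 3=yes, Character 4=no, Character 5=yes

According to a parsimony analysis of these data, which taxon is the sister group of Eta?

Beta

Character polarity is set by the outgroup: the derived state is whichever differs from the outgroup's state, so for Character 2, Character 3 the derived state is 'no', and for the remaining characters it is 'yes'.
Character 1: derived state 'yes' in Alpha, Delta, and Gamma only — synapomorphy for {Alpha, Delta, Gamma}.
Character 2 (derived state 'no') is shared by all ingroup taxa — unites the whole ingroup.
Character 3 (derived state 'no') is shared by Beta and Eta — a synapomorphy uniting that clade.
Only Beta, Eta, and Zeta show the derived state 'yes' for Character 4, supporting them as a clade.
Character 5 (derived state 'yes') is shared by Alpha and Delta — a synapomorphy uniting that clade.
Most parsimonious ingroup topology: (((Eta,Beta),Zeta),((Alpha,Delta),Gamma)).
Eta and Beta form a cherry on this tree, so they are sister taxa.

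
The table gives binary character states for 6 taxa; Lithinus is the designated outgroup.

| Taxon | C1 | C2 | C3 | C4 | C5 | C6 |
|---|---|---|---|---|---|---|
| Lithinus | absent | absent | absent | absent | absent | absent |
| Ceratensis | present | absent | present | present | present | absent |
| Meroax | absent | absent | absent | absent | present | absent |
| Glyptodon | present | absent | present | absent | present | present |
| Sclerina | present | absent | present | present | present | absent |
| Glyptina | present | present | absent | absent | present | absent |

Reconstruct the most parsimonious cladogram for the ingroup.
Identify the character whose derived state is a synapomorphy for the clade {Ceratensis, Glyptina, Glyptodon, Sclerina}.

The outgroup has state 'absent' for every character, so 'present' is the derived state throughout.
C1 (derived state 'present') is shared by Ceratensis, Glyptina, Glyptodon, and Sclerina — a synapomorphy uniting that clade.
C2: derived state 'present' in Glyptina only — an autapomorphy, so it tells us nothing about relationships among taxa.
C3: derived state 'present' in Ceratensis, Glyptodon, and Sclerina only — synapomorphy for {Ceratensis, Glyptodon, Sclerina}.
Only Ceratensis and Sclerina show the derived state 'present' for C4, supporting them as a clade.
All ingroup taxa share the derived state 'present' for C5; it defines the ingroup but does not resolve relationships within it.
C6 (derived state 'present') is unique to Glyptodon (autapomorphy; uninformative for grouping).
Most parsimonious ingroup topology: ((((Ceratensis,Sclerina),Glyptodon),Glyptina),Meroax).
The clade {Ceratensis, Glyptina, Glyptodon, Sclerina} is supported by C1: its derived state 'present' occurs in exactly those taxa and in no other taxon (including the outgroup).

C1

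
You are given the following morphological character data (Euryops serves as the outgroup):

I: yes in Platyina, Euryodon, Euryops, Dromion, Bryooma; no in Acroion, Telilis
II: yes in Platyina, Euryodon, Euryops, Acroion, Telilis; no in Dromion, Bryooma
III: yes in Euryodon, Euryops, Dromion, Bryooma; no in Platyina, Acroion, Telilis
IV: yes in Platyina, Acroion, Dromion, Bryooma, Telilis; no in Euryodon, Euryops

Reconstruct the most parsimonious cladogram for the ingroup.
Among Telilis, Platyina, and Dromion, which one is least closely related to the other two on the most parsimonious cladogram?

Dromion

Character polarity is set by the outgroup: the derived state is whichever differs from the outgroup's state, so for I, II, III the derived state is 'no', and for the remaining characters it is 'yes'.
I (derived state 'no') is shared by Acroion and Telilis — a synapomorphy uniting that clade.
II (derived state 'no') is shared by Bryooma and Dromion — a synapomorphy uniting that clade.
III: derived state 'no' in Acroion, Platyina, and Telilis only — synapomorphy for {Acroion, Platyina, Telilis}.
IV (derived state 'yes') is shared by Acroion, Bryooma, Dromion, Platyina, and Telilis — a synapomorphy uniting that clade.
Most parsimonious ingroup topology: ((((Acroion,Telilis),Platyina),(Bryooma,Dromion)),Euryodon).
Telilis and Platyina share a more recent common ancestor with each other than either does with Dromion, so Dromion is the least closely related of the three.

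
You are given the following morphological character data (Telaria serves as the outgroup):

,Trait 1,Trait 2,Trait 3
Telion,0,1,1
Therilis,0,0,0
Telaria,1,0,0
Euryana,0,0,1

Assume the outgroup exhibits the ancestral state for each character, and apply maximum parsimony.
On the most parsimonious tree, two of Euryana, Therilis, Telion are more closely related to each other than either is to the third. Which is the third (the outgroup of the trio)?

Therilis

Character polarity is set by the outgroup: the derived state is whichever differs from the outgroup's state, so for Trait 1 the derived state is '0', and for the remaining characters it is '1'.
All ingroup taxa share the derived state '0' for Trait 1; it defines the ingroup but does not resolve relationships within it.
Trait 2: derived state '1' in Telion only — an autapomorphy, so it tells us nothing about relationships among taxa.
Only Euryana and Telion show the derived state '1' for Trait 3, supporting them as a clade.
Most parsimonious ingroup topology: ((Telion,Euryana),Therilis).
Euryana and Telion share a more recent common ancestor with each other than either does with Therilis, so Therilis is the least closely related of the three.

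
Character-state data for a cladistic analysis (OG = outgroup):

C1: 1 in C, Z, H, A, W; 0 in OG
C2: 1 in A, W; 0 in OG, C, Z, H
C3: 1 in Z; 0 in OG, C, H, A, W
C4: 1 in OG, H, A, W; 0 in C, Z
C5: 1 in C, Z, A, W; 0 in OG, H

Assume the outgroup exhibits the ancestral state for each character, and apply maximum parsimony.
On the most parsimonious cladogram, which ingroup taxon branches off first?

Character polarity is set by the outgroup: the derived state is whichever differs from the outgroup's state, so for C4 the derived state is '0', and for the remaining characters it is '1'.
All ingroup taxa share the derived state '1' for C1; it defines the ingroup but does not resolve relationships within it.
C2: derived state '1' in A and W only — synapomorphy for {A, W}.
C3 (derived state '1') is unique to Z (autapomorphy; uninformative for grouping).
Only C and Z show the derived state '0' for C4, supporting them as a clade.
C5 (derived state '1') is shared by A, C, W, and Z — a synapomorphy uniting that clade.
Most parsimonious ingroup topology: (((C,Z),(A,W)),H).
H is sister to the clade containing all other ingroup taxa, so it is the earliest-diverging (most basal) ingroup lineage.

H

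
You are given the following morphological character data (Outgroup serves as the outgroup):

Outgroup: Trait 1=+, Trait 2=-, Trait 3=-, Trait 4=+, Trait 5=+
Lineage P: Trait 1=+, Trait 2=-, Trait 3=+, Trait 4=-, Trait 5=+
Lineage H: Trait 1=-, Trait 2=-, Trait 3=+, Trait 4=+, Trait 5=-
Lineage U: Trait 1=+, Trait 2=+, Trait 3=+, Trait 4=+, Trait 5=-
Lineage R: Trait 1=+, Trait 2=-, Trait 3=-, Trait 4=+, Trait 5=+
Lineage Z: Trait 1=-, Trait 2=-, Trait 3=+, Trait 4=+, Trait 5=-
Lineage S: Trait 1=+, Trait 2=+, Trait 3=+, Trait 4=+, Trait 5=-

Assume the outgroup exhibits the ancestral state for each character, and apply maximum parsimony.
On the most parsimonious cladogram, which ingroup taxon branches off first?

Lineage R

Character polarity is set by the outgroup: the derived state is whichever differs from the outgroup's state, so for Trait 1, Trait 4, Trait 5 the derived state is '-', and for the remaining characters it is '+'.
Trait 1 (derived state '-') is shared by Lineage H and Lineage Z — a synapomorphy uniting that clade.
Trait 2: derived state '+' in Lineage S and Lineage U only — synapomorphy for {Lineage S, Lineage U}.
Trait 3 (derived state '+') is shared by Lineage H, Lineage P, Lineage S, Lineage U, and Lineage Z — a synapomorphy uniting that clade.
Trait 4 (derived state '-') is unique to Lineage P (autapomorphy; uninformative for grouping).
Trait 5: derived state '-' in Lineage H, Lineage S, Lineage U, and Lineage Z only — synapomorphy for {Lineage H, Lineage S, Lineage U, Lineage Z}.
Most parsimonious ingroup topology: ((Lineage P,((Lineage H,Lineage Z),(Lineage U,Lineage S))),Lineage R).
Lineage R is sister to the clade containing all other ingroup taxa, so it is the earliest-diverging (most basal) ingroup lineage.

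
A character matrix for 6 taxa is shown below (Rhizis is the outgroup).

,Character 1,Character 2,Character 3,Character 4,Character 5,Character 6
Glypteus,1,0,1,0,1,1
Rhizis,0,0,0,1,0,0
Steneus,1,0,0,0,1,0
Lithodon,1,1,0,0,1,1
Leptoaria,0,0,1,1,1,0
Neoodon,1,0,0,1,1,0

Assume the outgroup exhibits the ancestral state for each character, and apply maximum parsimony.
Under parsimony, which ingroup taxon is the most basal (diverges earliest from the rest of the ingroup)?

Leptoaria

Character polarity is set by the outgroup: the derived state is whichever differs from the outgroup's state, so for Character 4 the derived state is '0', and for the remaining characters it is '1'.
Character 1: derived state '1' in Glypteus, Lithodon, Neoodon, and Steneus only — synapomorphy for {Glypteus, Lithodon, Neoodon, Steneus}.
Character 2: derived state '1' in Lithodon only — an autapomorphy, so it tells us nothing about relationships among taxa.
Character 3 groups Glypteus and Leptoaria, which is incompatible with the clades supported by the remaining characters; treating it as convergent (homoplasy) costs fewer steps than any alternative tree.
Character 4: derived state '0' in Glypteus, Lithodon, and Steneus only — synapomorphy for {Glypteus, Lithodon, Steneus}.
Character 5 (derived state '1') is shared by all ingroup taxa — unites the whole ingroup.
Character 6: derived state '1' in Glypteus and Lithodon only — synapomorphy for {Glypteus, Lithodon}.
Most parsimonious ingroup topology: (Leptoaria,((Steneus,(Glypteus,Lithodon)),Neoodon)).
Leptoaria is sister to the clade containing all other ingroup taxa, so it is the earliest-diverging (most basal) ingroup lineage.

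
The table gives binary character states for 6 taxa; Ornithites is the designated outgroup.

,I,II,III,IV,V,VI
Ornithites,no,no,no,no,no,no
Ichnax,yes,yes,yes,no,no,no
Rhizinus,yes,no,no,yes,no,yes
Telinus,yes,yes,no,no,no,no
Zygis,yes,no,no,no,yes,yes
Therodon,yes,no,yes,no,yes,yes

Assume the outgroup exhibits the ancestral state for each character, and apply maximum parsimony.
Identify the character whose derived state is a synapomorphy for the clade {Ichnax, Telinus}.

The outgroup has state 'no' for every character, so 'yes' is the derived state throughout.
All ingroup taxa share the derived state 'yes' for I; it defines the ingroup but does not resolve relationships within it.
II: derived state 'yes' in Ichnax and Telinus only — synapomorphy for {Ichnax, Telinus}.
III (state 'yes') occurs in Ichnax and Therodon but conflicts with the nesting implied by the other characters — most parsimoniously interpreted as homoplasy.
IV: derived state 'yes' in Rhizinus only — an autapomorphy, so it tells us nothing about relationships among taxa.
V: derived state 'yes' in Therodon and Zygis only — synapomorphy for {Therodon, Zygis}.
Only Rhizinus, Therodon, and Zygis show the derived state 'yes' for VI, supporting them as a clade.
Most parsimonious ingroup topology: ((Ichnax,Telinus),(Rhizinus,(Zygis,Therodon))).
The clade {Ichnax, Telinus} is supported by II: its derived state 'yes' occurs in exactly those taxa and in no other taxon (including the outgroup).

II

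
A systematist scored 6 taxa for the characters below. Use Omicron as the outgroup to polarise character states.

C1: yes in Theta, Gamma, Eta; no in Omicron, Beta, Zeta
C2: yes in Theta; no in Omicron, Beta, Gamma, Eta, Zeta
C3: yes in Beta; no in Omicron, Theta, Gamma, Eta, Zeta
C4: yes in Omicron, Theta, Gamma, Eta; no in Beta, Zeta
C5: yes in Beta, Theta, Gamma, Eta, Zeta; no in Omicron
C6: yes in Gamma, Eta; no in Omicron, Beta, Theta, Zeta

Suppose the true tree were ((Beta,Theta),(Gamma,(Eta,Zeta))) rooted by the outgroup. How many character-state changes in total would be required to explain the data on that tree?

10

Map each character onto ((Beta,Theta),(Gamma,(Eta,Zeta))) (rooted by Omicron) and count the minimum state changes it requires (Fitch parsimony):
C1: 3; C2: 1; C3: 1; C4: 2; C5: 1; C6: 2.
Total tree length = 10.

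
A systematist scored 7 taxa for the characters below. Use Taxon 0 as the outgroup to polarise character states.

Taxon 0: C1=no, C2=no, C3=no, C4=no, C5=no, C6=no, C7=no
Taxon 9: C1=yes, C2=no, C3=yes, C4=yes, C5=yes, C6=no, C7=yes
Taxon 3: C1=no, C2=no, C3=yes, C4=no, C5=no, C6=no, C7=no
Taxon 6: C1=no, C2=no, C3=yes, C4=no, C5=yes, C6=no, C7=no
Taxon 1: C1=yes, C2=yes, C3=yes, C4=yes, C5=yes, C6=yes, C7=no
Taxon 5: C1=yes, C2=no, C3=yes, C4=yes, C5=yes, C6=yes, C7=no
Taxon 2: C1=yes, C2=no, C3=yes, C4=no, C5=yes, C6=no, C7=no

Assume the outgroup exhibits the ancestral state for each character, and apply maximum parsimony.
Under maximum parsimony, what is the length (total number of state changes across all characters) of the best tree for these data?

7

The outgroup has state 'no' for every character, so 'yes' is the derived state throughout.
C1: derived state 'yes' in Taxon 1, Taxon 2, Taxon 5, and Taxon 9 only — synapomorphy for {Taxon 1, Taxon 2, Taxon 5, Taxon 9}.
C2 (derived state 'yes') is unique to Taxon 1 (autapomorphy; uninformative for grouping).
C3 (derived state 'yes') is shared by all ingroup taxa — unites the whole ingroup.
C4 (derived state 'yes') is shared by Taxon 1, Taxon 5, and Taxon 9 — a synapomorphy uniting that clade.
Only Taxon 1, Taxon 2, Taxon 5, Taxon 6, and Taxon 9 show the derived state 'yes' for C5, supporting them as a clade.
C6 (derived state 'yes') is shared by Taxon 1 and Taxon 5 — a synapomorphy uniting that clade.
C7 (derived state 'yes') is unique to Taxon 9 (autapomorphy; uninformative for grouping).
Most parsimonious ingroup topology: ((((Taxon 9,(Taxon 1,Taxon 5)),Taxon 2),Taxon 6),Taxon 3).
Changes per character on this tree: C1: 1; C2: 1; C3: 1; C4: 1; C5: 1; C6: 1; C7: 1.
Total = 7.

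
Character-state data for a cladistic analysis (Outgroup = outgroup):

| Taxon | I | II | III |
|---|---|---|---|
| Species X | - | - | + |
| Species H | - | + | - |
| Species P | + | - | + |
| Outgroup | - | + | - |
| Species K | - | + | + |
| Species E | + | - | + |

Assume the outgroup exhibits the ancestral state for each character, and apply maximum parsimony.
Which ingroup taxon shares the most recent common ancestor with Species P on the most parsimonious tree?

Species E

Character polarity is set by the outgroup: the derived state is whichever differs from the outgroup's state, so for II the derived state is '-', and for the remaining characters it is '+'.
I (derived state '+') is shared by Species E and Species P — a synapomorphy uniting that clade.
II: derived state '-' in Species E, Species P, and Species X only — synapomorphy for {Species E, Species P, Species X}.
III (derived state '+') is shared by Species E, Species K, Species P, and Species X — a synapomorphy uniting that clade.
Most parsimonious ingroup topology: ((Species K,((Species E,Species P),Species X)),Species H).
Species P and Species E form a cherry on this tree, so they are sister taxa.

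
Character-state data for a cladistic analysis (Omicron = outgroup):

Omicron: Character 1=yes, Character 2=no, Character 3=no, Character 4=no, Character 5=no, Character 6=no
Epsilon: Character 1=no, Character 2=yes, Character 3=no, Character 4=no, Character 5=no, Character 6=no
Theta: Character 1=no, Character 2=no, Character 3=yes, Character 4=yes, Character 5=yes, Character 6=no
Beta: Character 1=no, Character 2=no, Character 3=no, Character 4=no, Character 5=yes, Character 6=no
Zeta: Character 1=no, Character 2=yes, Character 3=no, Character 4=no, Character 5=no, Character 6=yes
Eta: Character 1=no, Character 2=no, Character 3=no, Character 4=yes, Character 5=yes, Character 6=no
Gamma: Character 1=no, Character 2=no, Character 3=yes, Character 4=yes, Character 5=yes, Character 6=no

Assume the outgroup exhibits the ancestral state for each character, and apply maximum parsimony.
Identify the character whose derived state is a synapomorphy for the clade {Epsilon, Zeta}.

Character polarity is set by the outgroup: the derived state is whichever differs from the outgroup's state, so for Character 1 the derived state is 'no', and for the remaining characters it is 'yes'.
Character 1 (derived state 'no') is shared by all ingroup taxa — unites the whole ingroup.
Character 2 (derived state 'yes') is shared by Epsilon and Zeta — a synapomorphy uniting that clade.
Character 3: derived state 'yes' in Gamma and Theta only — synapomorphy for {Gamma, Theta}.
Only Eta, Gamma, and Theta show the derived state 'yes' for Character 4, supporting them as a clade.
Only Beta, Eta, Gamma, and Theta show the derived state 'yes' for Character 5, supporting them as a clade.
Character 6 (derived state 'yes') is unique to Zeta (autapomorphy; uninformative for grouping).
Most parsimonious ingroup topology: ((Epsilon,Zeta),(((Theta,Gamma),Eta),Beta)).
The clade {Epsilon, Zeta} is supported by Character 2: its derived state 'yes' occurs in exactly those taxa and in no other taxon (including the outgroup).

Character 2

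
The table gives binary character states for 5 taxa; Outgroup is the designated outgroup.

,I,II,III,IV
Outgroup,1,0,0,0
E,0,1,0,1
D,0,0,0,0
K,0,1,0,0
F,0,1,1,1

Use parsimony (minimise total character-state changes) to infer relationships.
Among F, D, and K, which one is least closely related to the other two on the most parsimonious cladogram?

Character polarity is set by the outgroup: the derived state is whichever differs from the outgroup's state, so for I the derived state is '0', and for the remaining characters it is '1'.
I (derived state '0') is shared by all ingroup taxa — unites the whole ingroup.
II (derived state '1') is shared by E, F, and K — a synapomorphy uniting that clade.
III: derived state '1' in F only — an autapomorphy, so it tells us nothing about relationships among taxa.
IV (derived state '1') is shared by E and F — a synapomorphy uniting that clade.
Most parsimonious ingroup topology: (((E,F),K),D).
F and K share a more recent common ancestor with each other than either does with D, so D is the least closely related of the three.

D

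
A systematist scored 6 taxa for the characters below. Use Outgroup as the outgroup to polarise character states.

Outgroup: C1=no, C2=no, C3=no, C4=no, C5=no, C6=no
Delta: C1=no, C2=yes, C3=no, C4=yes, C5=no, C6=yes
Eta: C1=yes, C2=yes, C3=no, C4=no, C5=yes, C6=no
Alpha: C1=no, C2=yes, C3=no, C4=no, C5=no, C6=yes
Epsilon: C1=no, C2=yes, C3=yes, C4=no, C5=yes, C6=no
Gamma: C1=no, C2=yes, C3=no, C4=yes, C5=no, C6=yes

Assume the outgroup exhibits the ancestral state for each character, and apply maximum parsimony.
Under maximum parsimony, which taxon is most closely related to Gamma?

The outgroup has state 'no' for every character, so 'yes' is the derived state throughout.
C1 (derived state 'yes') is unique to Eta (autapomorphy; uninformative for grouping).
All ingroup taxa share the derived state 'yes' for C2; it defines the ingroup but does not resolve relationships within it.
C3: derived state 'yes' in Epsilon only — an autapomorphy, so it tells us nothing about relationships among taxa.
C4: derived state 'yes' in Delta and Gamma only — synapomorphy for {Delta, Gamma}.
C5 (derived state 'yes') is shared by Epsilon and Eta — a synapomorphy uniting that clade.
C6 (derived state 'yes') is shared by Alpha, Delta, and Gamma — a synapomorphy uniting that clade.
Most parsimonious ingroup topology: (((Delta,Gamma),Alpha),(Eta,Epsilon)).
Gamma and Delta form a cherry on this tree, so they are sister taxa.

Delta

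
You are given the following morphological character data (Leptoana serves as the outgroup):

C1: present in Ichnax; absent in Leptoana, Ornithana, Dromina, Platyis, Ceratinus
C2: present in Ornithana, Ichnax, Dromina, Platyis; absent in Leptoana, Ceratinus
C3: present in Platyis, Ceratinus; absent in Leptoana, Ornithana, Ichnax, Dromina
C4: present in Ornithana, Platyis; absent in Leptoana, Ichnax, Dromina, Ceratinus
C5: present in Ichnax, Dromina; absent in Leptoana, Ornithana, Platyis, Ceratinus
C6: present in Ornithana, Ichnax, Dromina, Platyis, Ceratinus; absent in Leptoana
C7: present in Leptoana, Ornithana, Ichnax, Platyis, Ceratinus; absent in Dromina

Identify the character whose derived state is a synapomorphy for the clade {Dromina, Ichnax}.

Character polarity is set by the outgroup: the derived state is whichever differs from the outgroup's state, so for C7 the derived state is 'absent', and for the remaining characters it is 'present'.
C1 (derived state 'present') is unique to Ichnax (autapomorphy; uninformative for grouping).
C2 (derived state 'present') is shared by Dromina, Ichnax, Ornithana, and Platyis — a synapomorphy uniting that clade.
C3 groups Ceratinus and Platyis, which is incompatible with the clades supported by the remaining characters; treating it as convergent (homoplasy) costs fewer steps than any alternative tree.
C4 (derived state 'present') is shared by Ornithana and Platyis — a synapomorphy uniting that clade.
C5 (derived state 'present') is shared by Dromina and Ichnax — a synapomorphy uniting that clade.
C6 (derived state 'present') is shared by all ingroup taxa — unites the whole ingroup.
C7: derived state 'absent' in Dromina only — an autapomorphy, so it tells us nothing about relationships among taxa.
Most parsimonious ingroup topology: (((Ornithana,Platyis),(Ichnax,Dromina)),Ceratinus).
The clade {Dromina, Ichnax} is supported by C5: its derived state 'present' occurs in exactly those taxa and in no other taxon (including the outgroup).

C5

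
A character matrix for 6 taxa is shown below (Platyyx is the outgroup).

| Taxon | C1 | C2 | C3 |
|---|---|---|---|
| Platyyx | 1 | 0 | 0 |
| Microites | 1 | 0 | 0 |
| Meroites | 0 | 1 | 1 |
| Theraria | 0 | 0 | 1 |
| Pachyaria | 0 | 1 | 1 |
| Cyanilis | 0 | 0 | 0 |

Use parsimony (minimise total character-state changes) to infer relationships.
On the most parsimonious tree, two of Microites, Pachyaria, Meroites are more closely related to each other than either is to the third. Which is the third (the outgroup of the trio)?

Microites

Character polarity is set by the outgroup: the derived state is whichever differs from the outgroup's state, so for C1 the derived state is '0', and for the remaining characters it is '1'.
C1 (derived state '0') is shared by Cyanilis, Meroites, Pachyaria, and Theraria — a synapomorphy uniting that clade.
C2 (derived state '1') is shared by Meroites and Pachyaria — a synapomorphy uniting that clade.
C3: derived state '1' in Meroites, Pachyaria, and Theraria only — synapomorphy for {Meroites, Pachyaria, Theraria}.
Most parsimonious ingroup topology: ((((Meroites,Pachyaria),Theraria),Cyanilis),Microites).
Meroites and Pachyaria share a more recent common ancestor with each other than either does with Microites, so Microites is the least closely related of the three.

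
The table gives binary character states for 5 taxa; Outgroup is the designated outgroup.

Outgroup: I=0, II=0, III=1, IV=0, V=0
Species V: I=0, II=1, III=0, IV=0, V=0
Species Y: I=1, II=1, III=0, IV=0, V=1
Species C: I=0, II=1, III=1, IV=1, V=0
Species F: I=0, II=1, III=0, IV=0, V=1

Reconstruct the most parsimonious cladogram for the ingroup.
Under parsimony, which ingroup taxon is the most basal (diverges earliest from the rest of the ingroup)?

Species C

Character polarity is set by the outgroup: the derived state is whichever differs from the outgroup's state, so for III the derived state is '0', and for the remaining characters it is '1'.
I (derived state '1') is unique to Species Y (autapomorphy; uninformative for grouping).
All ingroup taxa share the derived state '1' for II; it defines the ingroup but does not resolve relationships within it.
III (derived state '0') is shared by Species F, Species V, and Species Y — a synapomorphy uniting that clade.
IV (derived state '1') is unique to Species C (autapomorphy; uninformative for grouping).
V: derived state '1' in Species F and Species Y only — synapomorphy for {Species F, Species Y}.
Most parsimonious ingroup topology: ((Species V,(Species Y,Species F)),Species C).
Species C is sister to the clade containing all other ingroup taxa, so it is the earliest-diverging (most basal) ingroup lineage.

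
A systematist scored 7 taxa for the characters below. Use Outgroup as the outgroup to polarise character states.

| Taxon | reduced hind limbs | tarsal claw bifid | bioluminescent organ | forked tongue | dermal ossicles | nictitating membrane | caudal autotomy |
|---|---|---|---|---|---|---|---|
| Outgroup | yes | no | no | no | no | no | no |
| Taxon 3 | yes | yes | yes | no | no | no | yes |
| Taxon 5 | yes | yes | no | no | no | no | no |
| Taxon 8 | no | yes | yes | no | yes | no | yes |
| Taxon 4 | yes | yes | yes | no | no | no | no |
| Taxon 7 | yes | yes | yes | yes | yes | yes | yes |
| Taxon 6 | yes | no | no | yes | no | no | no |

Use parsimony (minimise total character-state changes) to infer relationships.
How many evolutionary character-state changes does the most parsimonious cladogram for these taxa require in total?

Character polarity is set by the outgroup: the derived state is whichever differs from the outgroup's state, so for reduced hind limbs the derived state is 'no', and for the remaining characters it is 'yes'.
reduced hind limbs: derived state 'no' in Taxon 8 only — an autapomorphy, so it tells us nothing about relationships among taxa.
tarsal claw bifid: derived state 'yes' in Taxon 3, Taxon 4, Taxon 5, Taxon 7, and Taxon 8 only — synapomorphy for {Taxon 3, Taxon 4, Taxon 5, Taxon 7, Taxon 8}.
bioluminescent organ: derived state 'yes' in Taxon 3, Taxon 4, Taxon 7, and Taxon 8 only — synapomorphy for {Taxon 3, Taxon 4, Taxon 7, Taxon 8}.
forked tongue (state 'yes') occurs in Taxon 6 and Taxon 7 but conflicts with the nesting implied by the other characters — most parsimoniously interpreted as homoplasy.
dermal ossicles: derived state 'yes' in Taxon 7 and Taxon 8 only — synapomorphy for {Taxon 7, Taxon 8}.
nictitating membrane (derived state 'yes') is unique to Taxon 7 (autapomorphy; uninformative for grouping).
Only Taxon 3, Taxon 7, and Taxon 8 show the derived state 'yes' for caudal autotomy, supporting them as a clade.
Most parsimonious ingroup topology: ((((Taxon 3,(Taxon 8,Taxon 7)),Taxon 4),Taxon 5),Taxon 6).
Changes per character on this tree: reduced hind limbs: 1; tarsal claw bifid: 1; bioluminescent organ: 1; forked tongue: 2; dermal ossicles: 1; nictitating membrane: 1; caudal autotomy: 1.
Total = 8.

8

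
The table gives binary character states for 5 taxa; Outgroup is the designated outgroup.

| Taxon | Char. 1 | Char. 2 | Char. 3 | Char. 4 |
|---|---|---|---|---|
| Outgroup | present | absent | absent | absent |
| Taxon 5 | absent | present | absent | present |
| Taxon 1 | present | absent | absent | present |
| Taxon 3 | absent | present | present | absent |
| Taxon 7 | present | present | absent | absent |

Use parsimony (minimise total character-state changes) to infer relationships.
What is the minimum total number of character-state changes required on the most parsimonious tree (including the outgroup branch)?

5

Character polarity is set by the outgroup: the derived state is whichever differs from the outgroup's state, so for Char. 1 the derived state is 'absent', and for the remaining characters it is 'present'.
Char. 1: derived state 'absent' in Taxon 3 and Taxon 5 only — synapomorphy for {Taxon 3, Taxon 5}.
Char. 2: derived state 'present' in Taxon 3, Taxon 5, and Taxon 7 only — synapomorphy for {Taxon 3, Taxon 5, Taxon 7}.
Char. 3 (derived state 'present') is unique to Taxon 3 (autapomorphy; uninformative for grouping).
Char. 4 groups Taxon 1 and Taxon 5, which is incompatible with the clades supported by the remaining characters; treating it as convergent (homoplasy) costs fewer steps than any alternative tree.
Most parsimonious ingroup topology: (((Taxon 5,Taxon 3),Taxon 7),Taxon 1).
Changes per character on this tree: Char. 1: 1; Char. 2: 1; Char. 3: 1; Char. 4: 2.
Total = 5.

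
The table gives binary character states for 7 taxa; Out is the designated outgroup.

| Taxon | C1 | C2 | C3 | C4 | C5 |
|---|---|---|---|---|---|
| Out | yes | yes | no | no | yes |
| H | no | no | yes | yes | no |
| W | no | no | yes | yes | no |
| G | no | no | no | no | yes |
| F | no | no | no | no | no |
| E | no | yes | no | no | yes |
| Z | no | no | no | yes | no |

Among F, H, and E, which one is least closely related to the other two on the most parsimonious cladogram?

E

Character polarity is set by the outgroup: the derived state is whichever differs from the outgroup's state, so for C1, C2, C5 the derived state is 'no', and for the remaining characters it is 'yes'.
All ingroup taxa share the derived state 'no' for C1; it defines the ingroup but does not resolve relationships within it.
Only F, G, H, W, and Z show the derived state 'no' for C2, supporting them as a clade.
C3 (derived state 'yes') is shared by H and W — a synapomorphy uniting that clade.
C4: derived state 'yes' in H, W, and Z only — synapomorphy for {H, W, Z}.
Only F, H, W, and Z show the derived state 'no' for C5, supporting them as a clade.
Most parsimonious ingroup topology: (((((H,W),Z),F),G),E).
F and H share a more recent common ancestor with each other than either does with E, so E is the least closely related of the three.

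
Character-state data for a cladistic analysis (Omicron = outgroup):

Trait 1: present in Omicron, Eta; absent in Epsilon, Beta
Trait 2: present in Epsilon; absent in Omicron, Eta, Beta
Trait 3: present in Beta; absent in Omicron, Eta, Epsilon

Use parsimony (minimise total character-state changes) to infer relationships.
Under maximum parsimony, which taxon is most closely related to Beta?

Epsilon

Character polarity is set by the outgroup: the derived state is whichever differs from the outgroup's state, so for Trait 1 the derived state is 'absent', and for the remaining characters it is 'present'.
Only Beta and Epsilon show the derived state 'absent' for Trait 1, supporting them as a clade.
Trait 2 (derived state 'present') is unique to Epsilon (autapomorphy; uninformative for grouping).
Trait 3: derived state 'present' in Beta only — an autapomorphy, so it tells us nothing about relationships among taxa.
Most parsimonious ingroup topology: (Eta,(Epsilon,Beta)).
Beta and Epsilon form a cherry on this tree, so they are sister taxa.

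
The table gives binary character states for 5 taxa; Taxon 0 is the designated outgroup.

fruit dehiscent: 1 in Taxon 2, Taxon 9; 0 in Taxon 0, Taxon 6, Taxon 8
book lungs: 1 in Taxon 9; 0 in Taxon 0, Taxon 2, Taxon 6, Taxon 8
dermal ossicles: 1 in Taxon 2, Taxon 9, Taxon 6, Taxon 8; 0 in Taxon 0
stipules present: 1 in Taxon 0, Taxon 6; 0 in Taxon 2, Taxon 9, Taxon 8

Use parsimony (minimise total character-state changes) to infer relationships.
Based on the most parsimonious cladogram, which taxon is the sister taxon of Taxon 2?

Character polarity is set by the outgroup: the derived state is whichever differs from the outgroup's state, so for stipules present the derived state is '0', and for the remaining characters it is '1'.
fruit dehiscent (derived state '1') is shared by Taxon 2 and Taxon 9 — a synapomorphy uniting that clade.
book lungs: derived state '1' in Taxon 9 only — an autapomorphy, so it tells us nothing about relationships among taxa.
dermal ossicles (derived state '1') is shared by all ingroup taxa — unites the whole ingroup.
Only Taxon 2, Taxon 8, and Taxon 9 show the derived state '0' for stipules present, supporting them as a clade.
Most parsimonious ingroup topology: (((Taxon 2,Taxon 9),Taxon 8),Taxon 6).
Taxon 2 and Taxon 9 form a cherry on this tree, so they are sister taxa.

Taxon 9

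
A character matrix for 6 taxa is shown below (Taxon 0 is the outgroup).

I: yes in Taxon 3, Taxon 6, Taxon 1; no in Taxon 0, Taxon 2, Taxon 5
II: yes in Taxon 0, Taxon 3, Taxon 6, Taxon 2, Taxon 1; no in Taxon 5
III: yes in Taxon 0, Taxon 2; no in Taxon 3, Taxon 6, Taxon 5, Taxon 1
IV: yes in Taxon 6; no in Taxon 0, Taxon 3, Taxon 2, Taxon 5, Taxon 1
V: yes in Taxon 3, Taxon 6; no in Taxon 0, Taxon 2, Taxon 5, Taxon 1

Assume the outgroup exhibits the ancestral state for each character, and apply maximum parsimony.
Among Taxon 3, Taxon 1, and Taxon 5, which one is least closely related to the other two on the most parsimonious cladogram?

Character polarity is set by the outgroup: the derived state is whichever differs from the outgroup's state, so for II, III the derived state is 'no', and for the remaining characters it is 'yes'.
Only Taxon 1, Taxon 3, and Taxon 6 show the derived state 'yes' for I, supporting them as a clade.
II (derived state 'no') is unique to Taxon 5 (autapomorphy; uninformative for grouping).
III: derived state 'no' in Taxon 1, Taxon 3, Taxon 5, and Taxon 6 only — synapomorphy for {Taxon 1, Taxon 3, Taxon 5, Taxon 6}.
IV: derived state 'yes' in Taxon 6 only — an autapomorphy, so it tells us nothing about relationships among taxa.
Only Taxon 3 and Taxon 6 show the derived state 'yes' for V, supporting them as a clade.
Most parsimonious ingroup topology: ((Taxon 5,(Taxon 1,(Taxon 6,Taxon 3))),Taxon 2).
Taxon 3 and Taxon 1 share a more recent common ancestor with each other than either does with Taxon 5, so Taxon 5 is the least closely related of the three.

Taxon 5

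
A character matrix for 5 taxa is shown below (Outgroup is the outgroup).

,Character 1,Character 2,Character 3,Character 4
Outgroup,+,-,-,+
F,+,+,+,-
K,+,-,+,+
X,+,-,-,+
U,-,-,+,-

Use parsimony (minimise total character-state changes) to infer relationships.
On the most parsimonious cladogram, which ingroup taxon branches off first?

Character polarity is set by the outgroup: the derived state is whichever differs from the outgroup's state, so for Character 1, Character 4 the derived state is '-', and for the remaining characters it is '+'.
Character 1: derived state '-' in U only — an autapomorphy, so it tells us nothing about relationships among taxa.
Character 2: derived state '+' in F only — an autapomorphy, so it tells us nothing about relationships among taxa.
Only F, K, and U show the derived state '+' for Character 3, supporting them as a clade.
Character 4: derived state '-' in F and U only — synapomorphy for {F, U}.
Most parsimonious ingroup topology: (((F,U),K),X).
X is sister to the clade containing all other ingroup taxa, so it is the earliest-diverging (most basal) ingroup lineage.

X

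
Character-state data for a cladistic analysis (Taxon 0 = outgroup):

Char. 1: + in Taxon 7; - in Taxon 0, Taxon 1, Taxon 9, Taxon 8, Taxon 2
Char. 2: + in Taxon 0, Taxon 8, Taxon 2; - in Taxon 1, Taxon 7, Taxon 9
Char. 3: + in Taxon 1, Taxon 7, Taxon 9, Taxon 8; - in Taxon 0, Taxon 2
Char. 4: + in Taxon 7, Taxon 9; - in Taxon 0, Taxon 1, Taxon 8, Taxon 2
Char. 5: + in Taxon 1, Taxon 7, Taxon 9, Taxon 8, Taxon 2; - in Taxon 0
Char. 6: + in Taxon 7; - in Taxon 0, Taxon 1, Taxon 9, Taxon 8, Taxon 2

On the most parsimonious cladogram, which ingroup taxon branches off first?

Taxon 2

Character polarity is set by the outgroup: the derived state is whichever differs from the outgroup's state, so for Char. 2 the derived state is '-', and for the remaining characters it is '+'.
Char. 1 (derived state '+') is unique to Taxon 7 (autapomorphy; uninformative for grouping).
Char. 2 (derived state '-') is shared by Taxon 1, Taxon 7, and Taxon 9 — a synapomorphy uniting that clade.
Only Taxon 1, Taxon 7, Taxon 8, and Taxon 9 show the derived state '+' for Char. 3, supporting them as a clade.
Char. 4: derived state '+' in Taxon 7 and Taxon 9 only — synapomorphy for {Taxon 7, Taxon 9}.
Char. 5 (derived state '+') is shared by all ingroup taxa — unites the whole ingroup.
Char. 6 (derived state '+') is unique to Taxon 7 (autapomorphy; uninformative for grouping).
Most parsimonious ingroup topology: (((Taxon 1,(Taxon 7,Taxon 9)),Taxon 8),Taxon 2).
Taxon 2 is sister to the clade containing all other ingroup taxa, so it is the earliest-diverging (most basal) ingroup lineage.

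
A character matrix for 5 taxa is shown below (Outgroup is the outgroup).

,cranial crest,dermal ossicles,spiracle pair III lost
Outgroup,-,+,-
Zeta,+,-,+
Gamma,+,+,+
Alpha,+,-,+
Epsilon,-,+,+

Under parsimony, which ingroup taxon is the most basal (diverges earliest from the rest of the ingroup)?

Epsilon

Character polarity is set by the outgroup: the derived state is whichever differs from the outgroup's state, so for dermal ossicles the derived state is '-', and for the remaining characters it is '+'.
cranial crest: derived state '+' in Alpha, Gamma, and Zeta only — synapomorphy for {Alpha, Gamma, Zeta}.
dermal ossicles (derived state '-') is shared by Alpha and Zeta — a synapomorphy uniting that clade.
All ingroup taxa share the derived state '+' for spiracle pair III lost; it defines the ingroup but does not resolve relationships within it.
Most parsimonious ingroup topology: (((Zeta,Alpha),Gamma),Epsilon).
Epsilon is sister to the clade containing all other ingroup taxa, so it is the earliest-diverging (most basal) ingroup lineage.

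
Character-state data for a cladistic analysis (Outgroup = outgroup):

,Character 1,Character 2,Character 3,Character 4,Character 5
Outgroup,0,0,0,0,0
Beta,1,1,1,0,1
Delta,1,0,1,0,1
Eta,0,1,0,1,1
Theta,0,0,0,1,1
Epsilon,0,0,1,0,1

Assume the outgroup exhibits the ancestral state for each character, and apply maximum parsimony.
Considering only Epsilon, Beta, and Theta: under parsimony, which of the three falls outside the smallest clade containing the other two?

The outgroup has state '0' for every character, so '1' is the derived state throughout.
Only Beta and Delta show the derived state '1' for Character 1, supporting them as a clade.
Character 2 groups Beta and Eta, which is incompatible with the clades supported by the remaining characters; treating it as convergent (homoplasy) costs fewer steps than any alternative tree.
Only Beta, Delta, and Epsilon show the derived state '1' for Character 3, supporting them as a clade.
Character 4: derived state '1' in Eta and Theta only — synapomorphy for {Eta, Theta}.
All ingroup taxa share the derived state '1' for Character 5; it defines the ingroup but does not resolve relationships within it.
Most parsimonious ingroup topology: (((Beta,Delta),Epsilon),(Eta,Theta)).
Beta and Epsilon share a more recent common ancestor with each other than either does with Theta, so Theta is the least closely related of the three.

Theta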